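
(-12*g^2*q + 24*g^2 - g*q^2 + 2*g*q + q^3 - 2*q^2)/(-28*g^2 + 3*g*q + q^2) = (3*g*q - 6*g + q^2 - 2*q)/(7*g + q)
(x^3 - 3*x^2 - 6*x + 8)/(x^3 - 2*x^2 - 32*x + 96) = (x^2 + x - 2)/(x^2 + 2*x - 24)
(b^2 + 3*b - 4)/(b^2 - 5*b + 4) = (b + 4)/(b - 4)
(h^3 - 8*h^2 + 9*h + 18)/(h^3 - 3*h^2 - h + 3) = (h - 6)/(h - 1)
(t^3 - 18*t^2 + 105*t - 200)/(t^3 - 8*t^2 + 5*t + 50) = (t - 8)/(t + 2)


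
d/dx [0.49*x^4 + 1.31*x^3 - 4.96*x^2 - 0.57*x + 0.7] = 1.96*x^3 + 3.93*x^2 - 9.92*x - 0.57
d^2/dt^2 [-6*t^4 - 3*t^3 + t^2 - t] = -72*t^2 - 18*t + 2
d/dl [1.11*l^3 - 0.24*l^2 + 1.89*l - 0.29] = 3.33*l^2 - 0.48*l + 1.89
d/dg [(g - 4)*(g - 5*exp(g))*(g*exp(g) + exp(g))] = (g^3 - 10*g^2*exp(g) + 20*g*exp(g) - 10*g + 55*exp(g) - 4)*exp(g)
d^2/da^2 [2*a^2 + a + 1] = 4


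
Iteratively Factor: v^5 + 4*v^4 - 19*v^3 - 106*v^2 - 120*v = (v + 2)*(v^4 + 2*v^3 - 23*v^2 - 60*v) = (v - 5)*(v + 2)*(v^3 + 7*v^2 + 12*v) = v*(v - 5)*(v + 2)*(v^2 + 7*v + 12) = v*(v - 5)*(v + 2)*(v + 4)*(v + 3)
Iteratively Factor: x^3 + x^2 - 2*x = (x - 1)*(x^2 + 2*x) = (x - 1)*(x + 2)*(x)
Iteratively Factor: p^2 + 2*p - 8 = (p + 4)*(p - 2)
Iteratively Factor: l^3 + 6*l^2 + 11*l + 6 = (l + 2)*(l^2 + 4*l + 3) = (l + 2)*(l + 3)*(l + 1)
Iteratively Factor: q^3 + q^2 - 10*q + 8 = (q - 2)*(q^2 + 3*q - 4) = (q - 2)*(q + 4)*(q - 1)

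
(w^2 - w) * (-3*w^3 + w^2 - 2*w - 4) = -3*w^5 + 4*w^4 - 3*w^3 - 2*w^2 + 4*w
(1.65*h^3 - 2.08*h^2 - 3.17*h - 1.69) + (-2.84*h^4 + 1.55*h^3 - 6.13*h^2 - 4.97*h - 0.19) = -2.84*h^4 + 3.2*h^3 - 8.21*h^2 - 8.14*h - 1.88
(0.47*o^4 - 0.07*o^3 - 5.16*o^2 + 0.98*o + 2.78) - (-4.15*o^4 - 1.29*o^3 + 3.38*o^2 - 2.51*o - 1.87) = 4.62*o^4 + 1.22*o^3 - 8.54*o^2 + 3.49*o + 4.65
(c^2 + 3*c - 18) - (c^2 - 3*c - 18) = 6*c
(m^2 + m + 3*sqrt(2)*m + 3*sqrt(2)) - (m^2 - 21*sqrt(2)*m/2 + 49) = m + 27*sqrt(2)*m/2 - 49 + 3*sqrt(2)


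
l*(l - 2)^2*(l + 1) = l^4 - 3*l^3 + 4*l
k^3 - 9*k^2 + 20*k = k*(k - 5)*(k - 4)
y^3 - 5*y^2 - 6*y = y*(y - 6)*(y + 1)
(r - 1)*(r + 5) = r^2 + 4*r - 5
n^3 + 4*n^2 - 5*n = n*(n - 1)*(n + 5)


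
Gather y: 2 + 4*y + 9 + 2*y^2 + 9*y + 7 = 2*y^2 + 13*y + 18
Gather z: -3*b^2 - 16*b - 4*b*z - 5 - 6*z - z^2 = -3*b^2 - 16*b - z^2 + z*(-4*b - 6) - 5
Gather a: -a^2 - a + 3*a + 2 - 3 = -a^2 + 2*a - 1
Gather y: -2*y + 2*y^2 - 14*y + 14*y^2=16*y^2 - 16*y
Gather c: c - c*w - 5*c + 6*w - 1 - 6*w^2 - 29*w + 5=c*(-w - 4) - 6*w^2 - 23*w + 4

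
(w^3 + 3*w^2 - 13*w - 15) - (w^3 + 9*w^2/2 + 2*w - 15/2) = -3*w^2/2 - 15*w - 15/2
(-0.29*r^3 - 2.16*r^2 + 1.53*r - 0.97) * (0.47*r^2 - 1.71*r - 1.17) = -0.1363*r^5 - 0.5193*r^4 + 4.752*r^3 - 0.545*r^2 - 0.1314*r + 1.1349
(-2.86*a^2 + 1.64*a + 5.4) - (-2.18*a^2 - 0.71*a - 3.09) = -0.68*a^2 + 2.35*a + 8.49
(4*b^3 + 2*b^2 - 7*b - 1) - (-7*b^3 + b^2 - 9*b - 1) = 11*b^3 + b^2 + 2*b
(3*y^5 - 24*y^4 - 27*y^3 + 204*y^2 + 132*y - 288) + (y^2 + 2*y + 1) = 3*y^5 - 24*y^4 - 27*y^3 + 205*y^2 + 134*y - 287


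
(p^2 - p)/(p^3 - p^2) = 1/p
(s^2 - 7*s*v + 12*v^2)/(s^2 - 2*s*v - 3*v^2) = (s - 4*v)/(s + v)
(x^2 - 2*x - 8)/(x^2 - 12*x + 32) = (x + 2)/(x - 8)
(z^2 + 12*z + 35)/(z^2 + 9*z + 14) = (z + 5)/(z + 2)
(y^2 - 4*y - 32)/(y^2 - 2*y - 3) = (-y^2 + 4*y + 32)/(-y^2 + 2*y + 3)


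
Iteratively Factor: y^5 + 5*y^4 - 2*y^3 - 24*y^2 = (y + 4)*(y^4 + y^3 - 6*y^2) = y*(y + 4)*(y^3 + y^2 - 6*y) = y*(y + 3)*(y + 4)*(y^2 - 2*y) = y*(y - 2)*(y + 3)*(y + 4)*(y)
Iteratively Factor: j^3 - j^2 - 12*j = (j - 4)*(j^2 + 3*j) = (j - 4)*(j + 3)*(j)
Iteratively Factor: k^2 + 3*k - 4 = (k + 4)*(k - 1)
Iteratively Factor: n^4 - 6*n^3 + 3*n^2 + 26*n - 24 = (n + 2)*(n^3 - 8*n^2 + 19*n - 12) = (n - 3)*(n + 2)*(n^2 - 5*n + 4) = (n - 3)*(n - 1)*(n + 2)*(n - 4)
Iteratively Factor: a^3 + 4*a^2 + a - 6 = (a + 3)*(a^2 + a - 2) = (a + 2)*(a + 3)*(a - 1)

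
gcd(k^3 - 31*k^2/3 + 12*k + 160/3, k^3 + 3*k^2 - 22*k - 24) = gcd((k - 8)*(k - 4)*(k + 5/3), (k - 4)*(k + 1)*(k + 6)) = k - 4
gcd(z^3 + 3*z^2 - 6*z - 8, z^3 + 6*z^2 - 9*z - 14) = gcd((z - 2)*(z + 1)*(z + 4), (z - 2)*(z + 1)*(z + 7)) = z^2 - z - 2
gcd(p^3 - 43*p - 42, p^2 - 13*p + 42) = p - 7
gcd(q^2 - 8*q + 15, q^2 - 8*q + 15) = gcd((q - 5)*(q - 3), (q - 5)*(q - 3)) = q^2 - 8*q + 15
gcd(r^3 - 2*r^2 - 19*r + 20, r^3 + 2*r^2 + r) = 1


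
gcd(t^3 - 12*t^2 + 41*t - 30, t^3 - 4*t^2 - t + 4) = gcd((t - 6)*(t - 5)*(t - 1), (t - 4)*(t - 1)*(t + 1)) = t - 1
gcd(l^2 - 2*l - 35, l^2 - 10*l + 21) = l - 7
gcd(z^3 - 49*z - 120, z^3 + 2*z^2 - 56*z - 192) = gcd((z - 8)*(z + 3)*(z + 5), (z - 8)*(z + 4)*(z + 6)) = z - 8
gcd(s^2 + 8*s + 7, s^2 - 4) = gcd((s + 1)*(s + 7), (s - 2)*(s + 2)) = 1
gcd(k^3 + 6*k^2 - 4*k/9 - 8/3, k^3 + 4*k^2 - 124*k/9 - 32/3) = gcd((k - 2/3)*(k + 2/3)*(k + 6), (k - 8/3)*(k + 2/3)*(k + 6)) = k^2 + 20*k/3 + 4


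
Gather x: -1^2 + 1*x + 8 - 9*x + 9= 16 - 8*x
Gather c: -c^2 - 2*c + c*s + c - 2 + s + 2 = -c^2 + c*(s - 1) + s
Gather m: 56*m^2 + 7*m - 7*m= 56*m^2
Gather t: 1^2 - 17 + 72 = 56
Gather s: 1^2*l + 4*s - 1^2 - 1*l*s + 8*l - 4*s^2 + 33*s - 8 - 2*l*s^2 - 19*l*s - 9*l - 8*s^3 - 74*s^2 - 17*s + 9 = -8*s^3 + s^2*(-2*l - 78) + s*(20 - 20*l)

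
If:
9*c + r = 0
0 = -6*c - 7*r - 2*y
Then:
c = 2*y/57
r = -6*y/19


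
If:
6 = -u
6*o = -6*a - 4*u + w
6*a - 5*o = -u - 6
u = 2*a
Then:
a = -3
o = -18/5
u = -6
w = -318/5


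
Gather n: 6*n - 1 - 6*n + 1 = 0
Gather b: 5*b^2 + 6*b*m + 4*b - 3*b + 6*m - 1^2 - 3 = 5*b^2 + b*(6*m + 1) + 6*m - 4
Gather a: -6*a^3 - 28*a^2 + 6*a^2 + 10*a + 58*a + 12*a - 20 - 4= -6*a^3 - 22*a^2 + 80*a - 24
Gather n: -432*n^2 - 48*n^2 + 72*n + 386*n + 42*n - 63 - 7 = -480*n^2 + 500*n - 70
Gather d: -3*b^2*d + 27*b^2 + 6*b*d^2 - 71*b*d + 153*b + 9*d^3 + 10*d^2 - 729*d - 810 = 27*b^2 + 153*b + 9*d^3 + d^2*(6*b + 10) + d*(-3*b^2 - 71*b - 729) - 810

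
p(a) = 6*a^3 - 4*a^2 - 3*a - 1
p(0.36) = -2.32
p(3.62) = 220.35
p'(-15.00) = 4167.00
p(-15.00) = -21106.00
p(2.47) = 57.60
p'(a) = 18*a^2 - 8*a - 3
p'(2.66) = 103.08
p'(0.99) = 6.72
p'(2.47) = 87.06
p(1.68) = 11.12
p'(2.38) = 79.92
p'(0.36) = -3.55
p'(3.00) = 135.00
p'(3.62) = 203.92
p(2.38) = 50.09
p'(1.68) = 34.36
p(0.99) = -2.07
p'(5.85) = 566.20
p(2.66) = 75.64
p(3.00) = 116.00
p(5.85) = 1045.77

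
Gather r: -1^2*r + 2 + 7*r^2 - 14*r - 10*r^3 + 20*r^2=-10*r^3 + 27*r^2 - 15*r + 2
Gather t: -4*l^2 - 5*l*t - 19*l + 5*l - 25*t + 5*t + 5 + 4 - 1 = -4*l^2 - 14*l + t*(-5*l - 20) + 8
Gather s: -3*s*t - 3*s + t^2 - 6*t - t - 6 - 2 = s*(-3*t - 3) + t^2 - 7*t - 8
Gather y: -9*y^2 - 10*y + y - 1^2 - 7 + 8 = -9*y^2 - 9*y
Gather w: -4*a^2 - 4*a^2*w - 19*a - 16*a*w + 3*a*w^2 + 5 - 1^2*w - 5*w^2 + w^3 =-4*a^2 - 19*a + w^3 + w^2*(3*a - 5) + w*(-4*a^2 - 16*a - 1) + 5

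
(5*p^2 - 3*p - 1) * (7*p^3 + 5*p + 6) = 35*p^5 - 21*p^4 + 18*p^3 + 15*p^2 - 23*p - 6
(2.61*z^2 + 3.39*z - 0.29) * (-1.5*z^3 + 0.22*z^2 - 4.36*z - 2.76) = -3.915*z^5 - 4.5108*z^4 - 10.1988*z^3 - 22.0478*z^2 - 8.092*z + 0.8004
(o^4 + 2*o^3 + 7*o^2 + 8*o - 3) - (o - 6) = o^4 + 2*o^3 + 7*o^2 + 7*o + 3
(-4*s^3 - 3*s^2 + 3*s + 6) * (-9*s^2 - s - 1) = 36*s^5 + 31*s^4 - 20*s^3 - 54*s^2 - 9*s - 6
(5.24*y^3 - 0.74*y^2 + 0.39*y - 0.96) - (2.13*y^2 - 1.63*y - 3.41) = 5.24*y^3 - 2.87*y^2 + 2.02*y + 2.45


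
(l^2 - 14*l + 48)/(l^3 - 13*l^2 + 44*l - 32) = (l - 6)/(l^2 - 5*l + 4)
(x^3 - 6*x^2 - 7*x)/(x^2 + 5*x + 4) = x*(x - 7)/(x + 4)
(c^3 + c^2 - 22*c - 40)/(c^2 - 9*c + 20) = (c^2 + 6*c + 8)/(c - 4)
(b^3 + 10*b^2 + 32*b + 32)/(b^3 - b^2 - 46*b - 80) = (b^2 + 8*b + 16)/(b^2 - 3*b - 40)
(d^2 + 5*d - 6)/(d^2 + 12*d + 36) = (d - 1)/(d + 6)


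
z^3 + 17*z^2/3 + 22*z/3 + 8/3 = (z + 2/3)*(z + 1)*(z + 4)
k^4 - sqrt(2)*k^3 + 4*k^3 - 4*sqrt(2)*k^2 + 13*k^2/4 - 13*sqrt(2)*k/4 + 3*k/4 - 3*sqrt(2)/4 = (k + 1/2)^2*(k + 3)*(k - sqrt(2))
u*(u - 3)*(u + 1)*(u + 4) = u^4 + 2*u^3 - 11*u^2 - 12*u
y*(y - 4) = y^2 - 4*y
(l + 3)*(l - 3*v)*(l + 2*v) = l^3 - l^2*v + 3*l^2 - 6*l*v^2 - 3*l*v - 18*v^2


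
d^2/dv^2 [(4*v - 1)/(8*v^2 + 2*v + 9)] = 8*(-24*v*(8*v^2 + 2*v + 9) + (4*v - 1)*(8*v + 1)^2)/(8*v^2 + 2*v + 9)^3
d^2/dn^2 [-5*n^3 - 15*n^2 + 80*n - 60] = -30*n - 30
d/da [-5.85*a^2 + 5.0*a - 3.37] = 5.0 - 11.7*a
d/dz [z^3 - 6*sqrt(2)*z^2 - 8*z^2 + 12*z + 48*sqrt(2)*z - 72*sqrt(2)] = 3*z^2 - 12*sqrt(2)*z - 16*z + 12 + 48*sqrt(2)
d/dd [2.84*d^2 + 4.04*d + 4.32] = 5.68*d + 4.04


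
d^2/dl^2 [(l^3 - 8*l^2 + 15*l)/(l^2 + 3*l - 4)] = 8*(13*l^3 - 33*l^2 + 57*l + 13)/(l^6 + 9*l^5 + 15*l^4 - 45*l^3 - 60*l^2 + 144*l - 64)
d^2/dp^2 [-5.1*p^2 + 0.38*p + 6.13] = -10.2000000000000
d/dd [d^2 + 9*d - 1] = 2*d + 9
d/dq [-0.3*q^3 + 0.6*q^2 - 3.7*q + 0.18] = -0.9*q^2 + 1.2*q - 3.7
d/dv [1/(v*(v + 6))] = 2*(-v - 3)/(v^2*(v^2 + 12*v + 36))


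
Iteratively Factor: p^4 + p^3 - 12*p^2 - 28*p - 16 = (p + 1)*(p^3 - 12*p - 16) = (p + 1)*(p + 2)*(p^2 - 2*p - 8) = (p - 4)*(p + 1)*(p + 2)*(p + 2)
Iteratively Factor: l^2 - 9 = (l - 3)*(l + 3)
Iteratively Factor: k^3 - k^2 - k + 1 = (k + 1)*(k^2 - 2*k + 1) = (k - 1)*(k + 1)*(k - 1)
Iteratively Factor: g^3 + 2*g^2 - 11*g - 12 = (g + 4)*(g^2 - 2*g - 3) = (g + 1)*(g + 4)*(g - 3)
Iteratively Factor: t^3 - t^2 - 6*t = (t)*(t^2 - t - 6) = t*(t - 3)*(t + 2)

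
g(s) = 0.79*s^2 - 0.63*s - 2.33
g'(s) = 1.58*s - 0.63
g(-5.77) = 27.61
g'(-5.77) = -9.75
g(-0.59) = -1.68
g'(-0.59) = -1.56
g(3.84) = 6.90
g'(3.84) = 5.44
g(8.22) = 45.87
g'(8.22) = 12.36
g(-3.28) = 8.24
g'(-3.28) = -5.81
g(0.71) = -2.38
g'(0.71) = 0.49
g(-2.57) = 4.51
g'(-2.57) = -4.69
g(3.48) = 5.04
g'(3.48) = 4.87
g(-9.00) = 67.33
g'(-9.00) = -14.85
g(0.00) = -2.33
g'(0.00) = -0.63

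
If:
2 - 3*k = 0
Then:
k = 2/3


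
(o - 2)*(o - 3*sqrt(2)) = o^2 - 3*sqrt(2)*o - 2*o + 6*sqrt(2)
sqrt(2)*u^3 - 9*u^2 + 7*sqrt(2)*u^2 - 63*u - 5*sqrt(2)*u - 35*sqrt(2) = (u + 7)*(u - 5*sqrt(2))*(sqrt(2)*u + 1)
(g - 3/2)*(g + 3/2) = g^2 - 9/4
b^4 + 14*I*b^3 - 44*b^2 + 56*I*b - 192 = (b - 2*I)*(b + 2*I)*(b + 6*I)*(b + 8*I)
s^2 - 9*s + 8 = (s - 8)*(s - 1)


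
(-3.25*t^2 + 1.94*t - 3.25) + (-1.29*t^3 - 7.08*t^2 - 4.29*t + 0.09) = -1.29*t^3 - 10.33*t^2 - 2.35*t - 3.16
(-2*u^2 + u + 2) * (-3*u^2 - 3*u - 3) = 6*u^4 + 3*u^3 - 3*u^2 - 9*u - 6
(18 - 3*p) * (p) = -3*p^2 + 18*p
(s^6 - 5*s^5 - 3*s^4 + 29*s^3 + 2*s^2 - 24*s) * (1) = s^6 - 5*s^5 - 3*s^4 + 29*s^3 + 2*s^2 - 24*s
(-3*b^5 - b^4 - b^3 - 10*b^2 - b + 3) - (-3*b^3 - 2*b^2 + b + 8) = -3*b^5 - b^4 + 2*b^3 - 8*b^2 - 2*b - 5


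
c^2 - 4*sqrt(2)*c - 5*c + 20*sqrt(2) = (c - 5)*(c - 4*sqrt(2))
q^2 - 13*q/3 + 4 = (q - 3)*(q - 4/3)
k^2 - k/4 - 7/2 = (k - 2)*(k + 7/4)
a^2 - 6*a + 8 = (a - 4)*(a - 2)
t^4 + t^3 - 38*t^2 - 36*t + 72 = (t - 6)*(t - 1)*(t + 2)*(t + 6)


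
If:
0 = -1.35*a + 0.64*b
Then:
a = 0.474074074074074*b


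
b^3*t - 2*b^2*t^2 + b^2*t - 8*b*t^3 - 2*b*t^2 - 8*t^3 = (b - 4*t)*(b + 2*t)*(b*t + t)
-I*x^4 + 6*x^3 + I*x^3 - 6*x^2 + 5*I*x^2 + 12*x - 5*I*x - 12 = (x - I)*(x + 3*I)*(x + 4*I)*(-I*x + I)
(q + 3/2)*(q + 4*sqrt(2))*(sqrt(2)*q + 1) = sqrt(2)*q^3 + 3*sqrt(2)*q^2/2 + 9*q^2 + 4*sqrt(2)*q + 27*q/2 + 6*sqrt(2)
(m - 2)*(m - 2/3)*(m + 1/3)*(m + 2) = m^4 - m^3/3 - 38*m^2/9 + 4*m/3 + 8/9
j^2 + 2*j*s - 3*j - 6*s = (j - 3)*(j + 2*s)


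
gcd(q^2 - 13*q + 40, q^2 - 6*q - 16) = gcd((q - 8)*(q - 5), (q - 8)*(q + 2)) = q - 8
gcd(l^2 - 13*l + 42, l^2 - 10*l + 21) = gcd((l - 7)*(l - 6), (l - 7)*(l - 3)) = l - 7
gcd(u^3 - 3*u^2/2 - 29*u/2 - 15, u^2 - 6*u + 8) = 1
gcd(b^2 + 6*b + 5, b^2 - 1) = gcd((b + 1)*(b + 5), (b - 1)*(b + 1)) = b + 1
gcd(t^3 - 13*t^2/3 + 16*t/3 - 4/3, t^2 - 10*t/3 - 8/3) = 1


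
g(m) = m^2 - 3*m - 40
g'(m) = 2*m - 3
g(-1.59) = -32.70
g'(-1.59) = -6.18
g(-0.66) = -37.58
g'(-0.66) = -4.32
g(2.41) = -41.42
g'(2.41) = 1.82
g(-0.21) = -39.33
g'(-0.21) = -3.42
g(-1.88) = -30.83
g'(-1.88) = -6.76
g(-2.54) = -25.93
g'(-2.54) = -8.08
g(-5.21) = 2.77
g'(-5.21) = -13.42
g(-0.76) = -37.14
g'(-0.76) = -4.52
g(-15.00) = 230.00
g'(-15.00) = -33.00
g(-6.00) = 14.00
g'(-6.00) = -15.00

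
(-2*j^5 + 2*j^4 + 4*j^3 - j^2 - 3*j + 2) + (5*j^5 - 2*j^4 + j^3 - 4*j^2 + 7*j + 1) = 3*j^5 + 5*j^3 - 5*j^2 + 4*j + 3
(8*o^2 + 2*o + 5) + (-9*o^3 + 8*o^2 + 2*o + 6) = -9*o^3 + 16*o^2 + 4*o + 11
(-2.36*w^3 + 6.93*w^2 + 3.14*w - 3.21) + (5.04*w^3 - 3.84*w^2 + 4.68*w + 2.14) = 2.68*w^3 + 3.09*w^2 + 7.82*w - 1.07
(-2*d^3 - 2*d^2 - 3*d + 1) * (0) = 0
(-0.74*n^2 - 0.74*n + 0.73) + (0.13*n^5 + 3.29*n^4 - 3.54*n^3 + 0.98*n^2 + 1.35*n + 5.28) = 0.13*n^5 + 3.29*n^4 - 3.54*n^3 + 0.24*n^2 + 0.61*n + 6.01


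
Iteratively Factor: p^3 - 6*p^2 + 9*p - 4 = (p - 1)*(p^2 - 5*p + 4) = (p - 4)*(p - 1)*(p - 1)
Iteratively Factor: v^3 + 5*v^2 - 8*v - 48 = (v + 4)*(v^2 + v - 12) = (v - 3)*(v + 4)*(v + 4)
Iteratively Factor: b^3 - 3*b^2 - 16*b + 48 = (b - 3)*(b^2 - 16) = (b - 4)*(b - 3)*(b + 4)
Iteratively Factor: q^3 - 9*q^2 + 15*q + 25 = (q + 1)*(q^2 - 10*q + 25) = (q - 5)*(q + 1)*(q - 5)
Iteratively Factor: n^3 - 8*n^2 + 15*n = (n)*(n^2 - 8*n + 15) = n*(n - 3)*(n - 5)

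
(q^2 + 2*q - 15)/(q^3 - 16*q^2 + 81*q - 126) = (q + 5)/(q^2 - 13*q + 42)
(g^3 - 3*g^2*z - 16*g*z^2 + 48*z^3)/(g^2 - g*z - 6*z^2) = (g^2 - 16*z^2)/(g + 2*z)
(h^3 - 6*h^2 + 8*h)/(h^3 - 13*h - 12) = h*(h - 2)/(h^2 + 4*h + 3)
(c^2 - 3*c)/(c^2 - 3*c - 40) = c*(3 - c)/(-c^2 + 3*c + 40)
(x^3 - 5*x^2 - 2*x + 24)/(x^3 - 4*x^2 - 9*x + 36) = (x + 2)/(x + 3)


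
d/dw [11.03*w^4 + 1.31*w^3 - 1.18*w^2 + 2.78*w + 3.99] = 44.12*w^3 + 3.93*w^2 - 2.36*w + 2.78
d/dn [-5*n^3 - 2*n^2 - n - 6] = -15*n^2 - 4*n - 1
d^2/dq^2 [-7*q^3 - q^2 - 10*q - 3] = -42*q - 2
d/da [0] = 0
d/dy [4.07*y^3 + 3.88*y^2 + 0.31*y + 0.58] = 12.21*y^2 + 7.76*y + 0.31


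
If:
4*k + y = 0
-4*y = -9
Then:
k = -9/16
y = 9/4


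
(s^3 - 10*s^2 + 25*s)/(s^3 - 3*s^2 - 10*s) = (s - 5)/(s + 2)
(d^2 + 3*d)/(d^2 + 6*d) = (d + 3)/(d + 6)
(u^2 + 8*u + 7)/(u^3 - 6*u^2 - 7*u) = (u + 7)/(u*(u - 7))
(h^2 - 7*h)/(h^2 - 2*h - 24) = h*(7 - h)/(-h^2 + 2*h + 24)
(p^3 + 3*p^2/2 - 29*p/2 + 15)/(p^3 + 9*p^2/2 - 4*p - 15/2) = (p - 2)/(p + 1)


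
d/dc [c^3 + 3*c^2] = 3*c*(c + 2)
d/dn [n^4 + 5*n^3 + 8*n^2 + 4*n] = 4*n^3 + 15*n^2 + 16*n + 4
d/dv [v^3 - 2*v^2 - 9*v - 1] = 3*v^2 - 4*v - 9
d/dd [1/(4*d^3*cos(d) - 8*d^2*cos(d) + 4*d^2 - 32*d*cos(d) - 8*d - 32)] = (d^3*sin(d) - 2*d^2*sin(d) - 3*d^2*cos(d) - 8*d*sin(d) + 4*d*cos(d) - 2*d + 8*cos(d) + 2)/(4*(d - 4)^2*(d + 2)^2*(d*cos(d) + 1)^2)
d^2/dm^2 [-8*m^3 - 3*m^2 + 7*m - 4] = -48*m - 6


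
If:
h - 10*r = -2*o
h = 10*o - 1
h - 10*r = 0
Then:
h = -1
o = 0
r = -1/10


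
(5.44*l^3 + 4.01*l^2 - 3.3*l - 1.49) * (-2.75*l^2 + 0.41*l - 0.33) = -14.96*l^5 - 8.7971*l^4 + 8.9239*l^3 + 1.4212*l^2 + 0.4781*l + 0.4917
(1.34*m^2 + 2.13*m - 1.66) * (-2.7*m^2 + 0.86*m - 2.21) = -3.618*m^4 - 4.5986*m^3 + 3.3524*m^2 - 6.1349*m + 3.6686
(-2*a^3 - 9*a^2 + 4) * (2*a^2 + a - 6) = -4*a^5 - 20*a^4 + 3*a^3 + 62*a^2 + 4*a - 24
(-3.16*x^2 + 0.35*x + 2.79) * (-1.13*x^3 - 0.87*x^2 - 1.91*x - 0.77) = 3.5708*x^5 + 2.3537*x^4 + 2.5784*x^3 - 0.6626*x^2 - 5.5984*x - 2.1483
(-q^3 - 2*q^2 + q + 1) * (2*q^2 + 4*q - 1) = -2*q^5 - 8*q^4 - 5*q^3 + 8*q^2 + 3*q - 1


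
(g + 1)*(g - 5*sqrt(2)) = g^2 - 5*sqrt(2)*g + g - 5*sqrt(2)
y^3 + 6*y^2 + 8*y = y*(y + 2)*(y + 4)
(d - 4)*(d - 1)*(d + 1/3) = d^3 - 14*d^2/3 + 7*d/3 + 4/3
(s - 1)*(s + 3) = s^2 + 2*s - 3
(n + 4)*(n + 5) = n^2 + 9*n + 20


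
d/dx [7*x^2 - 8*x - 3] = 14*x - 8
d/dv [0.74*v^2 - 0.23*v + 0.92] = 1.48*v - 0.23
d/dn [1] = 0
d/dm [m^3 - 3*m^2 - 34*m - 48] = 3*m^2 - 6*m - 34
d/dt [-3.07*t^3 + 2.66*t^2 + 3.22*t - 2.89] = -9.21*t^2 + 5.32*t + 3.22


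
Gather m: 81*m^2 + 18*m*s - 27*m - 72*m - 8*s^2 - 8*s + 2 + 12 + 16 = 81*m^2 + m*(18*s - 99) - 8*s^2 - 8*s + 30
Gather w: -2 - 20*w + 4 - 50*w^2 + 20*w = 2 - 50*w^2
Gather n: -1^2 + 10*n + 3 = 10*n + 2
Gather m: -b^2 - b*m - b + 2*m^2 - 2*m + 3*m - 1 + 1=-b^2 - b + 2*m^2 + m*(1 - b)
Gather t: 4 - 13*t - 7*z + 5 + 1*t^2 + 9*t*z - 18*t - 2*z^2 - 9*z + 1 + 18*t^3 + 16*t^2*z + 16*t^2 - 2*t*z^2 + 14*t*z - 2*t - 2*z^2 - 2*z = 18*t^3 + t^2*(16*z + 17) + t*(-2*z^2 + 23*z - 33) - 4*z^2 - 18*z + 10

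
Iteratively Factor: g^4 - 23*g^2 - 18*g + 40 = (g + 4)*(g^3 - 4*g^2 - 7*g + 10) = (g - 1)*(g + 4)*(g^2 - 3*g - 10) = (g - 1)*(g + 2)*(g + 4)*(g - 5)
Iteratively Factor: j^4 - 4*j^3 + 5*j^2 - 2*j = (j - 2)*(j^3 - 2*j^2 + j) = (j - 2)*(j - 1)*(j^2 - j) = (j - 2)*(j - 1)^2*(j)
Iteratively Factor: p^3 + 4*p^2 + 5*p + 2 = (p + 1)*(p^2 + 3*p + 2) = (p + 1)*(p + 2)*(p + 1)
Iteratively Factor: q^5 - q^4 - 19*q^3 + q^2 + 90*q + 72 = (q + 3)*(q^4 - 4*q^3 - 7*q^2 + 22*q + 24) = (q + 2)*(q + 3)*(q^3 - 6*q^2 + 5*q + 12) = (q - 3)*(q + 2)*(q + 3)*(q^2 - 3*q - 4) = (q - 3)*(q + 1)*(q + 2)*(q + 3)*(q - 4)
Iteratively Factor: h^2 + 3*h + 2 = (h + 1)*(h + 2)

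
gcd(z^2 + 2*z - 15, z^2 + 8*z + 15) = z + 5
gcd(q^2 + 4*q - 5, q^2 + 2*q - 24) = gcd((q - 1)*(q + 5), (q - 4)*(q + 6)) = 1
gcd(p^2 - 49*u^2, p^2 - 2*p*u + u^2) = 1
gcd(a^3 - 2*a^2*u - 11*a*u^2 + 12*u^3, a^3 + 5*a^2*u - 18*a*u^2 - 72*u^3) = -a^2 + a*u + 12*u^2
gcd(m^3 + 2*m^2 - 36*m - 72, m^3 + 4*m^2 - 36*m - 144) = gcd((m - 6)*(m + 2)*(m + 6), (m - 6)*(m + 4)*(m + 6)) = m^2 - 36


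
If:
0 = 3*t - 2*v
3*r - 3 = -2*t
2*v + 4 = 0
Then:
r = 17/9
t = -4/3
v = -2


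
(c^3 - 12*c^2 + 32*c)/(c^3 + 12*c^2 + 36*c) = (c^2 - 12*c + 32)/(c^2 + 12*c + 36)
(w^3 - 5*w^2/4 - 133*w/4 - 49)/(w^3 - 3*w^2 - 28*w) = (w + 7/4)/w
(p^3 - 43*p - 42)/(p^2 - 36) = (p^2 - 6*p - 7)/(p - 6)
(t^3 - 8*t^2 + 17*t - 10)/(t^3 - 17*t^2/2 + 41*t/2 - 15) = 2*(t - 1)/(2*t - 3)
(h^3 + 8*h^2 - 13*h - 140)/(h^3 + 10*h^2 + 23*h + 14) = (h^2 + h - 20)/(h^2 + 3*h + 2)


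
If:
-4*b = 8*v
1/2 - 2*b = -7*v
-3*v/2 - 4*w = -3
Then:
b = 1/11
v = -1/22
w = 135/176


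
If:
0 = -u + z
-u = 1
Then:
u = -1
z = -1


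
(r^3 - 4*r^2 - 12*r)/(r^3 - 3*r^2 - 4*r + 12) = r*(r - 6)/(r^2 - 5*r + 6)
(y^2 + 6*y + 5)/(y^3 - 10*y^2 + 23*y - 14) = (y^2 + 6*y + 5)/(y^3 - 10*y^2 + 23*y - 14)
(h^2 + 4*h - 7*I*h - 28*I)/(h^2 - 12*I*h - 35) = (h + 4)/(h - 5*I)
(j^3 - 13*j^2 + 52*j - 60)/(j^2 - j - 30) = (j^2 - 7*j + 10)/(j + 5)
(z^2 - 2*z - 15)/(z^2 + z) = (z^2 - 2*z - 15)/(z*(z + 1))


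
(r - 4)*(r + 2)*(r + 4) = r^3 + 2*r^2 - 16*r - 32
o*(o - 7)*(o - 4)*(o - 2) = o^4 - 13*o^3 + 50*o^2 - 56*o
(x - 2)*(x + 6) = x^2 + 4*x - 12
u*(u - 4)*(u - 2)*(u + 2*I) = u^4 - 6*u^3 + 2*I*u^3 + 8*u^2 - 12*I*u^2 + 16*I*u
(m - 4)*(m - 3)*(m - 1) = m^3 - 8*m^2 + 19*m - 12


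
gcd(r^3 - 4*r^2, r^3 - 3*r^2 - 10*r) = r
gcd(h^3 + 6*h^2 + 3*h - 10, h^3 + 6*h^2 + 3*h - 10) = h^3 + 6*h^2 + 3*h - 10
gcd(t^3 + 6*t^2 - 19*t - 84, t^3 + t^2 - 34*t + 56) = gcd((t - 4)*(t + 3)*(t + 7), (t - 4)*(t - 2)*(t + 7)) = t^2 + 3*t - 28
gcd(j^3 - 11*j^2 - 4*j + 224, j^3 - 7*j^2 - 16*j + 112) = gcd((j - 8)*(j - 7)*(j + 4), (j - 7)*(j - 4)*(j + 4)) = j^2 - 3*j - 28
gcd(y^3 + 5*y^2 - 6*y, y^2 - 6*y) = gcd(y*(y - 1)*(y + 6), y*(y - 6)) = y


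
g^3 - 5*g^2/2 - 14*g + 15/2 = (g - 5)*(g - 1/2)*(g + 3)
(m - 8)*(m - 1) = m^2 - 9*m + 8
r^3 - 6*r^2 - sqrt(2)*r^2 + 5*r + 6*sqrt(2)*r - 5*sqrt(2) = (r - 5)*(r - 1)*(r - sqrt(2))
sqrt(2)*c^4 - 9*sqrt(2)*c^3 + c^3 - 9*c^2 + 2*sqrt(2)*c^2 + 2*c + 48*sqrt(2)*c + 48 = (c - 8)*(c - 3)*(c + 2)*(sqrt(2)*c + 1)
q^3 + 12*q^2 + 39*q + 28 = (q + 1)*(q + 4)*(q + 7)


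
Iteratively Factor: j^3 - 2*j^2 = (j - 2)*(j^2) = j*(j - 2)*(j)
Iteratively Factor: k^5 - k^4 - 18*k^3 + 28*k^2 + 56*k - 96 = (k - 2)*(k^4 + k^3 - 16*k^2 - 4*k + 48) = (k - 2)*(k + 4)*(k^3 - 3*k^2 - 4*k + 12) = (k - 3)*(k - 2)*(k + 4)*(k^2 - 4) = (k - 3)*(k - 2)^2*(k + 4)*(k + 2)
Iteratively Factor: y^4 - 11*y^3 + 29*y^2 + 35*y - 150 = (y - 5)*(y^3 - 6*y^2 - y + 30) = (y - 5)*(y + 2)*(y^2 - 8*y + 15) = (y - 5)*(y - 3)*(y + 2)*(y - 5)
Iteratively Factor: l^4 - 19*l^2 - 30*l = (l + 2)*(l^3 - 2*l^2 - 15*l) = (l - 5)*(l + 2)*(l^2 + 3*l) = l*(l - 5)*(l + 2)*(l + 3)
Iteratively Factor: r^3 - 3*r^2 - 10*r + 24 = (r - 2)*(r^2 - r - 12) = (r - 2)*(r + 3)*(r - 4)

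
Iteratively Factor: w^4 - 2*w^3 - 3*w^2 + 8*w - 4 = (w - 1)*(w^3 - w^2 - 4*w + 4) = (w - 1)^2*(w^2 - 4) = (w - 1)^2*(w + 2)*(w - 2)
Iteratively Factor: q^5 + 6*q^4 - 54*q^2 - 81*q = (q + 3)*(q^4 + 3*q^3 - 9*q^2 - 27*q) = q*(q + 3)*(q^3 + 3*q^2 - 9*q - 27) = q*(q + 3)^2*(q^2 - 9) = q*(q - 3)*(q + 3)^2*(q + 3)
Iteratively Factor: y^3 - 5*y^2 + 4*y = (y - 4)*(y^2 - y) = (y - 4)*(y - 1)*(y)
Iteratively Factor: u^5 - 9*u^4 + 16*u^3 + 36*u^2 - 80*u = (u + 2)*(u^4 - 11*u^3 + 38*u^2 - 40*u) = u*(u + 2)*(u^3 - 11*u^2 + 38*u - 40) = u*(u - 4)*(u + 2)*(u^2 - 7*u + 10) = u*(u - 4)*(u - 2)*(u + 2)*(u - 5)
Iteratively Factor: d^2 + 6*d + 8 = (d + 2)*(d + 4)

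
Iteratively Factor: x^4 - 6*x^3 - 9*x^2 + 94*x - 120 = (x - 3)*(x^3 - 3*x^2 - 18*x + 40) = (x - 5)*(x - 3)*(x^2 + 2*x - 8) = (x - 5)*(x - 3)*(x + 4)*(x - 2)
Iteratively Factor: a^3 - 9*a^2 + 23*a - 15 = (a - 5)*(a^2 - 4*a + 3) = (a - 5)*(a - 3)*(a - 1)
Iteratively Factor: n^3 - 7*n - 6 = (n + 2)*(n^2 - 2*n - 3) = (n + 1)*(n + 2)*(n - 3)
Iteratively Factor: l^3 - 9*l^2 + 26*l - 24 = (l - 3)*(l^2 - 6*l + 8) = (l - 3)*(l - 2)*(l - 4)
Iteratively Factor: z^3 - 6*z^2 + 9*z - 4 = (z - 4)*(z^2 - 2*z + 1) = (z - 4)*(z - 1)*(z - 1)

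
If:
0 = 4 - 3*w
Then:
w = 4/3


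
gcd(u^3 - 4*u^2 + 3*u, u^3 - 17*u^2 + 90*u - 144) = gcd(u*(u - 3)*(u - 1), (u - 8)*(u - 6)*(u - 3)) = u - 3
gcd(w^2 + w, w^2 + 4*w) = w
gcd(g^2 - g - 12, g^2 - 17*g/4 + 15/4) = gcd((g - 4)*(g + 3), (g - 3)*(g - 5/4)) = 1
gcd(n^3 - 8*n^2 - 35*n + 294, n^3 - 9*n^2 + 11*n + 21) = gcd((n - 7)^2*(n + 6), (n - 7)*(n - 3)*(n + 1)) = n - 7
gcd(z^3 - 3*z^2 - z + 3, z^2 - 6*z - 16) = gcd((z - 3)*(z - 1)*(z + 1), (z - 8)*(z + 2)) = 1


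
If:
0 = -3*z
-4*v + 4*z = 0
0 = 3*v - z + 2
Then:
No Solution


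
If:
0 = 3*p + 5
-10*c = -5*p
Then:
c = -5/6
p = -5/3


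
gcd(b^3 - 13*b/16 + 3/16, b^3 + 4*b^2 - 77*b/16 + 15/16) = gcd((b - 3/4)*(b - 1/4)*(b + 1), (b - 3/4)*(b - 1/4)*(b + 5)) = b^2 - b + 3/16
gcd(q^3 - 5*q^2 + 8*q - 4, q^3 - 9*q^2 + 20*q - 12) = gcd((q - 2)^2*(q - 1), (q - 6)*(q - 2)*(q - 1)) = q^2 - 3*q + 2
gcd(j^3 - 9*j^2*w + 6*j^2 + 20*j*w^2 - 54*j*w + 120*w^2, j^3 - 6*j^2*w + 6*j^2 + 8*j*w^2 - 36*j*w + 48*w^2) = -j^2 + 4*j*w - 6*j + 24*w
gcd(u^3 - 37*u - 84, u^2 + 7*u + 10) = 1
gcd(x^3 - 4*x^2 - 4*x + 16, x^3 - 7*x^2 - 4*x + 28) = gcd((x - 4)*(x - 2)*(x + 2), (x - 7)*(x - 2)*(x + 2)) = x^2 - 4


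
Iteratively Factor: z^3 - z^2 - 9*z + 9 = (z + 3)*(z^2 - 4*z + 3) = (z - 1)*(z + 3)*(z - 3)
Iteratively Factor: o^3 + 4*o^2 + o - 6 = (o + 3)*(o^2 + o - 2) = (o + 2)*(o + 3)*(o - 1)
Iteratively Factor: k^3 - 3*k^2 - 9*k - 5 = (k - 5)*(k^2 + 2*k + 1) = (k - 5)*(k + 1)*(k + 1)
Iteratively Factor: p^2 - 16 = (p - 4)*(p + 4)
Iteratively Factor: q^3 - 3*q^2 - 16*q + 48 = (q + 4)*(q^2 - 7*q + 12) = (q - 4)*(q + 4)*(q - 3)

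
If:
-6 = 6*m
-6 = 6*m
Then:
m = -1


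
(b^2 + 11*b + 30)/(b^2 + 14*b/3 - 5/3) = 3*(b + 6)/(3*b - 1)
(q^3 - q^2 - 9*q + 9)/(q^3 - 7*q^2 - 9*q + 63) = (q - 1)/(q - 7)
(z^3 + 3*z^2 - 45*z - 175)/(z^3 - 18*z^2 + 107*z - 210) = (z^2 + 10*z + 25)/(z^2 - 11*z + 30)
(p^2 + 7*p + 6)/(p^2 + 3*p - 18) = (p + 1)/(p - 3)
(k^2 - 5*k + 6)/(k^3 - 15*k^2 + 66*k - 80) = (k - 3)/(k^2 - 13*k + 40)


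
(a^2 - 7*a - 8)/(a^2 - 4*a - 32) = (a + 1)/(a + 4)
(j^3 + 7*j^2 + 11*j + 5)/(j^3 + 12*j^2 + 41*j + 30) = (j + 1)/(j + 6)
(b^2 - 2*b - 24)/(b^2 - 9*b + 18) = (b + 4)/(b - 3)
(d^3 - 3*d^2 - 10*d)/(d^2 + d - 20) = d*(d^2 - 3*d - 10)/(d^2 + d - 20)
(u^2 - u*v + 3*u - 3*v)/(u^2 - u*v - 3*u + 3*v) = (u + 3)/(u - 3)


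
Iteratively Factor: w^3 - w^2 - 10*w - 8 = (w + 2)*(w^2 - 3*w - 4) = (w - 4)*(w + 2)*(w + 1)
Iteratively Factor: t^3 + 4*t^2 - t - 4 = (t + 4)*(t^2 - 1) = (t + 1)*(t + 4)*(t - 1)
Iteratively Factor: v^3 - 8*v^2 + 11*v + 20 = (v - 4)*(v^2 - 4*v - 5) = (v - 4)*(v + 1)*(v - 5)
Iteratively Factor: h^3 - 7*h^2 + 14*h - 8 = (h - 1)*(h^2 - 6*h + 8) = (h - 4)*(h - 1)*(h - 2)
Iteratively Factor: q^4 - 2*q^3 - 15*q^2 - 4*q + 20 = (q + 2)*(q^3 - 4*q^2 - 7*q + 10) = (q + 2)^2*(q^2 - 6*q + 5) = (q - 1)*(q + 2)^2*(q - 5)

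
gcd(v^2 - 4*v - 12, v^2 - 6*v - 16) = v + 2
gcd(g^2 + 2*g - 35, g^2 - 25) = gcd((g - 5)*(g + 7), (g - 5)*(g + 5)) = g - 5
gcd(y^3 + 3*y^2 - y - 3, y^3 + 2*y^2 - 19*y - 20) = y + 1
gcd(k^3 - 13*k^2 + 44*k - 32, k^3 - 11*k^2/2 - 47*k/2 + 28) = k^2 - 9*k + 8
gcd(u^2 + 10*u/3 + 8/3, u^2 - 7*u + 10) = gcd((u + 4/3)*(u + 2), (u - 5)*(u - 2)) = 1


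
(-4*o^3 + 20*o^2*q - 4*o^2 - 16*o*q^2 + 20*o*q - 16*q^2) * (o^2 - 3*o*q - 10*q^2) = -4*o^5 + 32*o^4*q - 4*o^4 - 36*o^3*q^2 + 32*o^3*q - 152*o^2*q^3 - 36*o^2*q^2 + 160*o*q^4 - 152*o*q^3 + 160*q^4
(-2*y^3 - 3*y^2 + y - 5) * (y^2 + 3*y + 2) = -2*y^5 - 9*y^4 - 12*y^3 - 8*y^2 - 13*y - 10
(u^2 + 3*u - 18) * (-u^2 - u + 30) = -u^4 - 4*u^3 + 45*u^2 + 108*u - 540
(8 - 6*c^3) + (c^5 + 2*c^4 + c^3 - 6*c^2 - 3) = c^5 + 2*c^4 - 5*c^3 - 6*c^2 + 5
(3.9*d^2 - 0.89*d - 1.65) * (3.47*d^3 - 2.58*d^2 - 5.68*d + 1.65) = 13.533*d^5 - 13.1503*d^4 - 25.5813*d^3 + 15.7472*d^2 + 7.9035*d - 2.7225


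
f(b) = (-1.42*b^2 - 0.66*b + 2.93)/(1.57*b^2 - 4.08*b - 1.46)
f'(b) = (4.08 - 3.14*b)*(-1.42*b^2 - 0.66*b + 2.93)/(1.57*b^2 - 4.08*b - 1.46)^2 + (-2.84*b - 0.66)/(1.57*b^2 - 4.08*b - 1.46)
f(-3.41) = -0.37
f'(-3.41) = 0.12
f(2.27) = 2.24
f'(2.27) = 5.29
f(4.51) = -2.40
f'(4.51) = 0.89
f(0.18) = -1.29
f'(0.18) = 2.66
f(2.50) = 4.11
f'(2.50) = 12.59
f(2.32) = 2.52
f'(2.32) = 6.19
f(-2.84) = -0.29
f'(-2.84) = 0.16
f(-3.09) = -0.33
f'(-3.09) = 0.14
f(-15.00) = -0.74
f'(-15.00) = 0.01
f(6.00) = -1.71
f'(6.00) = 0.24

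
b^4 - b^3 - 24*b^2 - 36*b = b*(b - 6)*(b + 2)*(b + 3)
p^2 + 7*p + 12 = (p + 3)*(p + 4)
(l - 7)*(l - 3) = l^2 - 10*l + 21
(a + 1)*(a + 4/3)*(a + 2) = a^3 + 13*a^2/3 + 6*a + 8/3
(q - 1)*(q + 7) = q^2 + 6*q - 7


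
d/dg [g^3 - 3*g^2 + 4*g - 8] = 3*g^2 - 6*g + 4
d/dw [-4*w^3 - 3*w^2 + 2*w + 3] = -12*w^2 - 6*w + 2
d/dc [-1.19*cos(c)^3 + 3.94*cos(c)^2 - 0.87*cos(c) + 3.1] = (3.57*cos(c)^2 - 7.88*cos(c) + 0.87)*sin(c)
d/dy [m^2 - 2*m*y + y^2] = -2*m + 2*y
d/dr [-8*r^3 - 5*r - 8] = -24*r^2 - 5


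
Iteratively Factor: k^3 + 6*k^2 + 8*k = (k + 2)*(k^2 + 4*k) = (k + 2)*(k + 4)*(k)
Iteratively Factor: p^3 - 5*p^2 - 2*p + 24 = (p - 4)*(p^2 - p - 6) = (p - 4)*(p + 2)*(p - 3)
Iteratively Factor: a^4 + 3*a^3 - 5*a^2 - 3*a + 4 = (a + 4)*(a^3 - a^2 - a + 1) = (a + 1)*(a + 4)*(a^2 - 2*a + 1) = (a - 1)*(a + 1)*(a + 4)*(a - 1)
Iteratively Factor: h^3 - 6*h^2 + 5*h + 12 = (h - 3)*(h^2 - 3*h - 4) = (h - 4)*(h - 3)*(h + 1)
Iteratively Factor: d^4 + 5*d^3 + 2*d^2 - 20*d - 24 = (d + 3)*(d^3 + 2*d^2 - 4*d - 8) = (d + 2)*(d + 3)*(d^2 - 4) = (d + 2)^2*(d + 3)*(d - 2)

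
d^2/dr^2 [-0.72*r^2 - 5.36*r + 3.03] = -1.44000000000000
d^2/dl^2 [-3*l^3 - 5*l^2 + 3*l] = -18*l - 10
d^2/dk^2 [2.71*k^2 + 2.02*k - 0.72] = 5.42000000000000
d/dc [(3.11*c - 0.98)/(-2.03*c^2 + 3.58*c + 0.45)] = (6.3133*c^2 - 3.9788*c + 4.9079)/(4.1209*c^4 - 14.5348*c^3 + 10.9894*c^2 + 3.222*c + 0.2025)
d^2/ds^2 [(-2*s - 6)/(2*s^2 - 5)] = 8*(-8*s^2*(s + 3) + 3*(s + 1)*(2*s^2 - 5))/(2*s^2 - 5)^3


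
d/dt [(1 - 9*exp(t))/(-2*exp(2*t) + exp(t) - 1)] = (-(4*exp(t) - 1)*(9*exp(t) - 1) + 18*exp(2*t) - 9*exp(t) + 9)*exp(t)/(2*exp(2*t) - exp(t) + 1)^2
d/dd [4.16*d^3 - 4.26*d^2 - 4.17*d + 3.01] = 12.48*d^2 - 8.52*d - 4.17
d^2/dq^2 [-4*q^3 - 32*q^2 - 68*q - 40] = -24*q - 64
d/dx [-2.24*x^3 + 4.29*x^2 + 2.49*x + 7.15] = -6.72*x^2 + 8.58*x + 2.49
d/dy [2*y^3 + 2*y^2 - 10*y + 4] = 6*y^2 + 4*y - 10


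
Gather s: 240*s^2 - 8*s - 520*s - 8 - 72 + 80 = 240*s^2 - 528*s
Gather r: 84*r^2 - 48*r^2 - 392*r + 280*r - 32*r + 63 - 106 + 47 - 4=36*r^2 - 144*r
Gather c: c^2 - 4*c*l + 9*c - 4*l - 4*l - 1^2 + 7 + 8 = c^2 + c*(9 - 4*l) - 8*l + 14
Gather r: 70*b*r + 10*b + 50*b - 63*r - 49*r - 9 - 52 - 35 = 60*b + r*(70*b - 112) - 96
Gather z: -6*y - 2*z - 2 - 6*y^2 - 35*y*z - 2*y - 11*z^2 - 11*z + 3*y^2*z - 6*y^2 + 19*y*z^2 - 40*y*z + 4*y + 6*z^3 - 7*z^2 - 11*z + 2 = -12*y^2 - 4*y + 6*z^3 + z^2*(19*y - 18) + z*(3*y^2 - 75*y - 24)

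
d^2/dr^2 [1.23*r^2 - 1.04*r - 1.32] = 2.46000000000000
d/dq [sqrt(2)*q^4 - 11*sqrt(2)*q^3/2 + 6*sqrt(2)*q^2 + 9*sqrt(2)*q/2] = sqrt(2)*(8*q^3 - 33*q^2 + 24*q + 9)/2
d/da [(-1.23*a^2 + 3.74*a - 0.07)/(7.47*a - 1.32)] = (-9.1881*a^2 + 3.2472*a - 4.4139)/(55.8009*a^2 - 19.7208*a + 1.7424)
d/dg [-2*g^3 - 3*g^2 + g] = -6*g^2 - 6*g + 1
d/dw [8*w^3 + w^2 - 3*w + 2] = 24*w^2 + 2*w - 3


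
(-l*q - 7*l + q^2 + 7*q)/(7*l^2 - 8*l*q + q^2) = (q + 7)/(-7*l + q)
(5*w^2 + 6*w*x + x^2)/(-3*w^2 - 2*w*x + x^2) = (5*w + x)/(-3*w + x)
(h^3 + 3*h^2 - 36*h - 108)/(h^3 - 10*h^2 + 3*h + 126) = (h + 6)/(h - 7)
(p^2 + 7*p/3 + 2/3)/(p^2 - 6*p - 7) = (3*p^2 + 7*p + 2)/(3*(p^2 - 6*p - 7))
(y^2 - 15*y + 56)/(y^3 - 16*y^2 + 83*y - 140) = (y - 8)/(y^2 - 9*y + 20)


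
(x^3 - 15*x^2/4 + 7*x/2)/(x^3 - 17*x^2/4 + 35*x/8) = 2*(x - 2)/(2*x - 5)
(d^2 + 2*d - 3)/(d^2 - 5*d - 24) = (d - 1)/(d - 8)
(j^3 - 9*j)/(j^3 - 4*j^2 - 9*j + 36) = j/(j - 4)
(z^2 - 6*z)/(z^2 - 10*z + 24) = z/(z - 4)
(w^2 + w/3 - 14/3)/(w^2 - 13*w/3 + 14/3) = (3*w + 7)/(3*w - 7)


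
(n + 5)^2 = n^2 + 10*n + 25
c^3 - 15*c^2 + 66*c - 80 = (c - 8)*(c - 5)*(c - 2)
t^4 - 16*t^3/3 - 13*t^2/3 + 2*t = t*(t - 6)*(t - 1/3)*(t + 1)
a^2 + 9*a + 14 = (a + 2)*(a + 7)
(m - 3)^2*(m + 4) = m^3 - 2*m^2 - 15*m + 36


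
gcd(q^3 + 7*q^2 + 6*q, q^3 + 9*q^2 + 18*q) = q^2 + 6*q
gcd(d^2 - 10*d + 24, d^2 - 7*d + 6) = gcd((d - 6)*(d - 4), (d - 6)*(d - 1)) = d - 6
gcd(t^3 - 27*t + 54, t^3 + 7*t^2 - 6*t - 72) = t^2 + 3*t - 18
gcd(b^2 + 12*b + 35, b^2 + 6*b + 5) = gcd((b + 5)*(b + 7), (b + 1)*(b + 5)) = b + 5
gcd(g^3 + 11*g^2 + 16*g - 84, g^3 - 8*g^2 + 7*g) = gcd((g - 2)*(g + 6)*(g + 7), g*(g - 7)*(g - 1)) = 1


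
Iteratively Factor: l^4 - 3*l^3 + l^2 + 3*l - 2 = (l + 1)*(l^3 - 4*l^2 + 5*l - 2) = (l - 2)*(l + 1)*(l^2 - 2*l + 1) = (l - 2)*(l - 1)*(l + 1)*(l - 1)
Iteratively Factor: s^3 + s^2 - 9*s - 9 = (s - 3)*(s^2 + 4*s + 3) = (s - 3)*(s + 1)*(s + 3)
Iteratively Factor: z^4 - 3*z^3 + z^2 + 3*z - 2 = (z - 1)*(z^3 - 2*z^2 - z + 2) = (z - 1)^2*(z^2 - z - 2) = (z - 1)^2*(z + 1)*(z - 2)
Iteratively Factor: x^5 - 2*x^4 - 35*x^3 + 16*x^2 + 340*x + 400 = (x + 2)*(x^4 - 4*x^3 - 27*x^2 + 70*x + 200) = (x + 2)*(x + 4)*(x^3 - 8*x^2 + 5*x + 50) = (x - 5)*(x + 2)*(x + 4)*(x^2 - 3*x - 10) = (x - 5)^2*(x + 2)*(x + 4)*(x + 2)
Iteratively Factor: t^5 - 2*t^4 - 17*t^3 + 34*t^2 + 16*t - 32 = (t - 1)*(t^4 - t^3 - 18*t^2 + 16*t + 32) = (t - 1)*(t + 1)*(t^3 - 2*t^2 - 16*t + 32) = (t - 1)*(t + 1)*(t + 4)*(t^2 - 6*t + 8) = (t - 4)*(t - 1)*(t + 1)*(t + 4)*(t - 2)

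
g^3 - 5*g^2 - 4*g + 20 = (g - 5)*(g - 2)*(g + 2)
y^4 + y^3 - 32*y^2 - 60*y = y*(y - 6)*(y + 2)*(y + 5)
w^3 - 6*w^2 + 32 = (w - 4)^2*(w + 2)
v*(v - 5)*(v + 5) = v^3 - 25*v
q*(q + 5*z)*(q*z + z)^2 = q^4*z^2 + 5*q^3*z^3 + 2*q^3*z^2 + 10*q^2*z^3 + q^2*z^2 + 5*q*z^3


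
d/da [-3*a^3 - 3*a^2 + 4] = 3*a*(-3*a - 2)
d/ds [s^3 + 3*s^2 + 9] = 3*s*(s + 2)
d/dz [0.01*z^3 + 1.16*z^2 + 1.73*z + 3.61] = 0.03*z^2 + 2.32*z + 1.73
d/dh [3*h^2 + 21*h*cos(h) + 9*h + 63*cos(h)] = -21*h*sin(h) + 6*h - 63*sin(h) + 21*cos(h) + 9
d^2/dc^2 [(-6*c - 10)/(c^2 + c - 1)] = 4*(-(2*c + 1)^2*(3*c + 5) + (9*c + 8)*(c^2 + c - 1))/(c^2 + c - 1)^3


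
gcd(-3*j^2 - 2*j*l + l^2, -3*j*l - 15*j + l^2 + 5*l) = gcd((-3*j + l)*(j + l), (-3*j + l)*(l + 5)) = 3*j - l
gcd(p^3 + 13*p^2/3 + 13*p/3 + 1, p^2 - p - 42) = 1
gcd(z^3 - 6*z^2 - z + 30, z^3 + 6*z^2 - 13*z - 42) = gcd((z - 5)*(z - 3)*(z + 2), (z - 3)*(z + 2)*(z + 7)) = z^2 - z - 6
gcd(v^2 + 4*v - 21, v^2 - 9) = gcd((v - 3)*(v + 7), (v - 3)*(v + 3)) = v - 3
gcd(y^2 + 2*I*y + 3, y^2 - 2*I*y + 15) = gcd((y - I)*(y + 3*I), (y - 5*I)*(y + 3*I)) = y + 3*I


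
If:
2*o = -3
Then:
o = -3/2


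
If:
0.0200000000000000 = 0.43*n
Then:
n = 0.05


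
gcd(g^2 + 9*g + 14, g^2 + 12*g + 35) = g + 7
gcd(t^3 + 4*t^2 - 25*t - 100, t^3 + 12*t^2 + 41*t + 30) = t + 5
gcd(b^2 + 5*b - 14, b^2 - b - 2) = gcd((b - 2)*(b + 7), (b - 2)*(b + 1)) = b - 2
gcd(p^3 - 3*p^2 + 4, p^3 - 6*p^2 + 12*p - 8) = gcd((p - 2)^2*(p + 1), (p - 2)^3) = p^2 - 4*p + 4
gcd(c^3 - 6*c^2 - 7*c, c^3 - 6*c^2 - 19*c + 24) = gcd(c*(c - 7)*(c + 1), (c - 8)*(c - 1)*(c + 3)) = 1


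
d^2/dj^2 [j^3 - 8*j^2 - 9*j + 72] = 6*j - 16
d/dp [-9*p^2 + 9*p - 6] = 9 - 18*p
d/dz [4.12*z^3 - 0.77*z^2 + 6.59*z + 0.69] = 12.36*z^2 - 1.54*z + 6.59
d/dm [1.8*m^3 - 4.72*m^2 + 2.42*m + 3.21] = 5.4*m^2 - 9.44*m + 2.42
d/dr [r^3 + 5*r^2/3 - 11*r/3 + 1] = 3*r^2 + 10*r/3 - 11/3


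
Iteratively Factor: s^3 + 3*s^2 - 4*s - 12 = (s - 2)*(s^2 + 5*s + 6) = (s - 2)*(s + 3)*(s + 2)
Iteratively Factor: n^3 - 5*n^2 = (n)*(n^2 - 5*n) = n*(n - 5)*(n)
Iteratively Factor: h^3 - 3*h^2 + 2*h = (h)*(h^2 - 3*h + 2) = h*(h - 2)*(h - 1)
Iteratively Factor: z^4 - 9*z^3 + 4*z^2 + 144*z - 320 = (z - 5)*(z^3 - 4*z^2 - 16*z + 64) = (z - 5)*(z + 4)*(z^2 - 8*z + 16) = (z - 5)*(z - 4)*(z + 4)*(z - 4)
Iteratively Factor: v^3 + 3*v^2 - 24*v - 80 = (v - 5)*(v^2 + 8*v + 16) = (v - 5)*(v + 4)*(v + 4)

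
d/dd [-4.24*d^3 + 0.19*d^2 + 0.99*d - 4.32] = -12.72*d^2 + 0.38*d + 0.99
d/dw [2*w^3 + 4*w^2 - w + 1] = 6*w^2 + 8*w - 1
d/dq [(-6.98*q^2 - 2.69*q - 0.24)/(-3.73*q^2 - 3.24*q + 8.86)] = (12.5815*q^2 - 125.476*q - 24.611)/(13.9129*q^4 + 24.1704*q^3 - 55.598*q^2 - 57.4128*q + 78.4996)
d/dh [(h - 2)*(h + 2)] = 2*h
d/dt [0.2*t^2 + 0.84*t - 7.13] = 0.4*t + 0.84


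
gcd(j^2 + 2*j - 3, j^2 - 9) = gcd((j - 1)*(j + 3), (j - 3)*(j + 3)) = j + 3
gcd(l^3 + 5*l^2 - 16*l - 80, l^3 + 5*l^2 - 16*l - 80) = l^3 + 5*l^2 - 16*l - 80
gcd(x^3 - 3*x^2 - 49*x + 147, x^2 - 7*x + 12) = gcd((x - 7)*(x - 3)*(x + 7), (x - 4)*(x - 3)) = x - 3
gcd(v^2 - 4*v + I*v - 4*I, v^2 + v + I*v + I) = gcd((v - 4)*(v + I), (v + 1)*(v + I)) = v + I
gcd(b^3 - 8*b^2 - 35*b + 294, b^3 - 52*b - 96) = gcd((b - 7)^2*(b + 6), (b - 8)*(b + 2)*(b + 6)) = b + 6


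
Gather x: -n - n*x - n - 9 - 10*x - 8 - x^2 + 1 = -2*n - x^2 + x*(-n - 10) - 16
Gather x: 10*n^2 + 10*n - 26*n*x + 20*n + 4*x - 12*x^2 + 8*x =10*n^2 + 30*n - 12*x^2 + x*(12 - 26*n)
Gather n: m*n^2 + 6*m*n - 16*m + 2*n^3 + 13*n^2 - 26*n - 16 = -16*m + 2*n^3 + n^2*(m + 13) + n*(6*m - 26) - 16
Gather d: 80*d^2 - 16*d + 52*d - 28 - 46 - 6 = 80*d^2 + 36*d - 80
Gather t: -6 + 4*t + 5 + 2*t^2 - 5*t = 2*t^2 - t - 1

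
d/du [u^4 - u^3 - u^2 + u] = 4*u^3 - 3*u^2 - 2*u + 1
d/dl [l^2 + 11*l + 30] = 2*l + 11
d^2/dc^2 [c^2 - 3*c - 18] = 2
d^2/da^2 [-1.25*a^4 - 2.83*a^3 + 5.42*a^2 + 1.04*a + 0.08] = -15.0*a^2 - 16.98*a + 10.84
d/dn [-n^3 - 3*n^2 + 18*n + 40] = -3*n^2 - 6*n + 18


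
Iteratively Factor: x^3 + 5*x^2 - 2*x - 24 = (x + 4)*(x^2 + x - 6) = (x - 2)*(x + 4)*(x + 3)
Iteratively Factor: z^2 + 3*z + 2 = (z + 2)*(z + 1)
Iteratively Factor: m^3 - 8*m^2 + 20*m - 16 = (m - 2)*(m^2 - 6*m + 8) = (m - 2)^2*(m - 4)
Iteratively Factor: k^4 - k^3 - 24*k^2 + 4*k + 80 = (k + 2)*(k^3 - 3*k^2 - 18*k + 40) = (k - 2)*(k + 2)*(k^2 - k - 20) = (k - 5)*(k - 2)*(k + 2)*(k + 4)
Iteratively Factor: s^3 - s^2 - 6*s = (s + 2)*(s^2 - 3*s) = s*(s + 2)*(s - 3)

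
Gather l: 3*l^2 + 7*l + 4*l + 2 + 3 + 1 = 3*l^2 + 11*l + 6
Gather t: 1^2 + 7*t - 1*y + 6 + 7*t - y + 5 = 14*t - 2*y + 12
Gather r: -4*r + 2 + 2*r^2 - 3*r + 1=2*r^2 - 7*r + 3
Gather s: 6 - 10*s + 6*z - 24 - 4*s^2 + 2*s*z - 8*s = -4*s^2 + s*(2*z - 18) + 6*z - 18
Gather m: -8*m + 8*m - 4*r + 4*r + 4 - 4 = 0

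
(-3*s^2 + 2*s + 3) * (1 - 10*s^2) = 30*s^4 - 20*s^3 - 33*s^2 + 2*s + 3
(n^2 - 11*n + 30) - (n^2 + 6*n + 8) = 22 - 17*n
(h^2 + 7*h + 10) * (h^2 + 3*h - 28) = h^4 + 10*h^3 + 3*h^2 - 166*h - 280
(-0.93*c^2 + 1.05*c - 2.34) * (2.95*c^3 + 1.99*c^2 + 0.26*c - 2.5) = -2.7435*c^5 + 1.2468*c^4 - 5.0553*c^3 - 2.0586*c^2 - 3.2334*c + 5.85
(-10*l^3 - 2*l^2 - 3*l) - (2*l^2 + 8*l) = -10*l^3 - 4*l^2 - 11*l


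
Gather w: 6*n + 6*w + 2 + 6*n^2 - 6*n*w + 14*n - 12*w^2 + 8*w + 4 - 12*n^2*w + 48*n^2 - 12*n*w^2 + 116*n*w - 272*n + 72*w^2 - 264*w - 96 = 54*n^2 - 252*n + w^2*(60 - 12*n) + w*(-12*n^2 + 110*n - 250) - 90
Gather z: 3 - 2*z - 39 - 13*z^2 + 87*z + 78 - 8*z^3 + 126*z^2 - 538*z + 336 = -8*z^3 + 113*z^2 - 453*z + 378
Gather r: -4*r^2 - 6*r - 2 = -4*r^2 - 6*r - 2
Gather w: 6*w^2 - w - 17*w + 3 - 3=6*w^2 - 18*w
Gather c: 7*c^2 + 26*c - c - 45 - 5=7*c^2 + 25*c - 50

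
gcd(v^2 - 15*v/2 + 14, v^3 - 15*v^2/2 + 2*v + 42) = v - 7/2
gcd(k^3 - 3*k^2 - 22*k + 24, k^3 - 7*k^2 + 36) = k - 6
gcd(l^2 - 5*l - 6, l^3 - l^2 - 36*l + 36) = l - 6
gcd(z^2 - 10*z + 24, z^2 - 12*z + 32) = z - 4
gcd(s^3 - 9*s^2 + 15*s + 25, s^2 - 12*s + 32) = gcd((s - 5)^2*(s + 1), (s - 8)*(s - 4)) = 1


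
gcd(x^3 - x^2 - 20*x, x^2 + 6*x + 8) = x + 4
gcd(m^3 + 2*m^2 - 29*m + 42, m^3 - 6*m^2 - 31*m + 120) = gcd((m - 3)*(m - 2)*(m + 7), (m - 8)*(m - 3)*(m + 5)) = m - 3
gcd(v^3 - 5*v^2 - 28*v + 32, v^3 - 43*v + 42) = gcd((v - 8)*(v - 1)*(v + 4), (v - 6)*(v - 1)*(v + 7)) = v - 1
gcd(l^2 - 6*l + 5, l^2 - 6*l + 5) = l^2 - 6*l + 5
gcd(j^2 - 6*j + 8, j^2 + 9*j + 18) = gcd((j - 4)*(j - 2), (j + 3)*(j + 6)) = 1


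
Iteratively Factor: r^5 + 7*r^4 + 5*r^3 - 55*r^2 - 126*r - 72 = (r + 2)*(r^4 + 5*r^3 - 5*r^2 - 45*r - 36) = (r + 2)*(r + 4)*(r^3 + r^2 - 9*r - 9) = (r + 1)*(r + 2)*(r + 4)*(r^2 - 9) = (r + 1)*(r + 2)*(r + 3)*(r + 4)*(r - 3)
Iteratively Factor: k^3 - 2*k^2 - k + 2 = (k - 1)*(k^2 - k - 2) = (k - 1)*(k + 1)*(k - 2)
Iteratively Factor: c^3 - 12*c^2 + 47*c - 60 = (c - 4)*(c^2 - 8*c + 15) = (c - 4)*(c - 3)*(c - 5)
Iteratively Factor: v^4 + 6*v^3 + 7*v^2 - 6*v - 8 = (v - 1)*(v^3 + 7*v^2 + 14*v + 8) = (v - 1)*(v + 1)*(v^2 + 6*v + 8) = (v - 1)*(v + 1)*(v + 2)*(v + 4)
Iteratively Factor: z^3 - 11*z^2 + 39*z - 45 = (z - 3)*(z^2 - 8*z + 15) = (z - 5)*(z - 3)*(z - 3)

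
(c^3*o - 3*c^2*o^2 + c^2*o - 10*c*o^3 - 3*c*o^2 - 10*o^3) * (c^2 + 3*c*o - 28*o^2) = c^5*o + c^4*o - 47*c^3*o^3 + 54*c^2*o^4 - 47*c^2*o^3 + 280*c*o^5 + 54*c*o^4 + 280*o^5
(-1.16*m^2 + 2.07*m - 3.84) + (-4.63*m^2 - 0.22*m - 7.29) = -5.79*m^2 + 1.85*m - 11.13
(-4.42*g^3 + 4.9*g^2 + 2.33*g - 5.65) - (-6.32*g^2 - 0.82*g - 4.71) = -4.42*g^3 + 11.22*g^2 + 3.15*g - 0.94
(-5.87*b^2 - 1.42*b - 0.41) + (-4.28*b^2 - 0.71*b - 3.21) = -10.15*b^2 - 2.13*b - 3.62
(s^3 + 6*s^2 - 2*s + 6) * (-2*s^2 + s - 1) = -2*s^5 - 11*s^4 + 9*s^3 - 20*s^2 + 8*s - 6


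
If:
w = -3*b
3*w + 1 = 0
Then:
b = 1/9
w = -1/3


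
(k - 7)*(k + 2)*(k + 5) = k^3 - 39*k - 70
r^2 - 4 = (r - 2)*(r + 2)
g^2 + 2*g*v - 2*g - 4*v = (g - 2)*(g + 2*v)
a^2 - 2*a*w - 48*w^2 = (a - 8*w)*(a + 6*w)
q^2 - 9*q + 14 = (q - 7)*(q - 2)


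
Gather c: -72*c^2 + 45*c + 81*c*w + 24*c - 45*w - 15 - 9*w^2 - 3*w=-72*c^2 + c*(81*w + 69) - 9*w^2 - 48*w - 15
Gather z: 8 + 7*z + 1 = 7*z + 9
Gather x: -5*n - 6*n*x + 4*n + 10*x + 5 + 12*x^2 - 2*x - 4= -n + 12*x^2 + x*(8 - 6*n) + 1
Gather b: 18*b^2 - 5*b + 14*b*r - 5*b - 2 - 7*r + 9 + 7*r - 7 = 18*b^2 + b*(14*r - 10)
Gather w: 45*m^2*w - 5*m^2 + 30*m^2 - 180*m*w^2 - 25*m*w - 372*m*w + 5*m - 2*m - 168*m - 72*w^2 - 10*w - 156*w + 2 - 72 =25*m^2 - 165*m + w^2*(-180*m - 72) + w*(45*m^2 - 397*m - 166) - 70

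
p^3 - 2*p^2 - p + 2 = (p - 2)*(p - 1)*(p + 1)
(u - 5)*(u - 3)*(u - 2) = u^3 - 10*u^2 + 31*u - 30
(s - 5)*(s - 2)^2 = s^3 - 9*s^2 + 24*s - 20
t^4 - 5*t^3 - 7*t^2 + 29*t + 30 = (t - 5)*(t - 3)*(t + 1)*(t + 2)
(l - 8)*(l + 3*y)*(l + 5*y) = l^3 + 8*l^2*y - 8*l^2 + 15*l*y^2 - 64*l*y - 120*y^2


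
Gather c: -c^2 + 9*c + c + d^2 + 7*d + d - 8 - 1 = -c^2 + 10*c + d^2 + 8*d - 9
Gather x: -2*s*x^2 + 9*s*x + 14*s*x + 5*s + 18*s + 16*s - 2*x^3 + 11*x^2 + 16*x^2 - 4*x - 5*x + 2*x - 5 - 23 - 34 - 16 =39*s - 2*x^3 + x^2*(27 - 2*s) + x*(23*s - 7) - 78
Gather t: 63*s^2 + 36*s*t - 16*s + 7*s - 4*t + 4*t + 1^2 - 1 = 63*s^2 + 36*s*t - 9*s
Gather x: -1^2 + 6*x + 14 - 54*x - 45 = -48*x - 32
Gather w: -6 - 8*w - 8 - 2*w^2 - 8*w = -2*w^2 - 16*w - 14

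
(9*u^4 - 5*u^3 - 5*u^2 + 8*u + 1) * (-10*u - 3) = -90*u^5 + 23*u^4 + 65*u^3 - 65*u^2 - 34*u - 3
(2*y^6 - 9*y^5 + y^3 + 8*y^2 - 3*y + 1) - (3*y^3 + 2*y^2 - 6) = 2*y^6 - 9*y^5 - 2*y^3 + 6*y^2 - 3*y + 7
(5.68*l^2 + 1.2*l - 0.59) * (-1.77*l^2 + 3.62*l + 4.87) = -10.0536*l^4 + 18.4376*l^3 + 33.0499*l^2 + 3.7082*l - 2.8733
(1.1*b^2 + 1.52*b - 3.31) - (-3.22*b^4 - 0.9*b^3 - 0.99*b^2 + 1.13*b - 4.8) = 3.22*b^4 + 0.9*b^3 + 2.09*b^2 + 0.39*b + 1.49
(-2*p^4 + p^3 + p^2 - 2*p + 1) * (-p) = 2*p^5 - p^4 - p^3 + 2*p^2 - p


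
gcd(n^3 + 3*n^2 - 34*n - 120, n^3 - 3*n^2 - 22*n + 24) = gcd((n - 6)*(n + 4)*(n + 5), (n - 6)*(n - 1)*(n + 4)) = n^2 - 2*n - 24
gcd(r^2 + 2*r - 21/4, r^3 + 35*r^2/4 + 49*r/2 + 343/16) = r + 7/2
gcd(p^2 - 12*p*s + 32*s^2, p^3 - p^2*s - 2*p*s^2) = 1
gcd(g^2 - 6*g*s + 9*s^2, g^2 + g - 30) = 1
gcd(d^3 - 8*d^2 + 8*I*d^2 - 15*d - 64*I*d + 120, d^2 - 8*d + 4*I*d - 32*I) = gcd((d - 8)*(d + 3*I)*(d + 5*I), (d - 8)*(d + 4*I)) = d - 8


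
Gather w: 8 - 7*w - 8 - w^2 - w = -w^2 - 8*w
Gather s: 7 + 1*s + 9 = s + 16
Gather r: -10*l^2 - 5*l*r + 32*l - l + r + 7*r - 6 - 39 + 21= -10*l^2 + 31*l + r*(8 - 5*l) - 24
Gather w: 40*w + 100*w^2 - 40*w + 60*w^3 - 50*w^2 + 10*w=60*w^3 + 50*w^2 + 10*w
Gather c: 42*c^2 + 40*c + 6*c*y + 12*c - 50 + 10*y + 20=42*c^2 + c*(6*y + 52) + 10*y - 30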